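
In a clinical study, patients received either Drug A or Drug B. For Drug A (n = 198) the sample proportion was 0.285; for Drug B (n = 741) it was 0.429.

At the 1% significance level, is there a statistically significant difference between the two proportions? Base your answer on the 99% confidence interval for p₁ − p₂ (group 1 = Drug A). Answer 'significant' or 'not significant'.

significant

Each SE is √(p̂(1−p̂)/n): √(0.2850·0.7150/198) = 0.03208 and √(0.4290·0.5710/741) = 0.01818.
SE(p̂₁ − p̂₂) = √(SE₁² + SE₂²) = √(0.0010291264 + 0.0003305124) = 0.03687, since the two samples are independent.
At 99% confidence z* = 2.576; margin = 2.576 × 0.03687 = 0.09498.
The difference is 0.2850 − 0.4290 = -0.1440, so the interval is -0.1440 ± 0.09498 = (-0.23898, -0.04902).
The interval (-0.23898, -0.04902) does not contain 0, so the difference is significant.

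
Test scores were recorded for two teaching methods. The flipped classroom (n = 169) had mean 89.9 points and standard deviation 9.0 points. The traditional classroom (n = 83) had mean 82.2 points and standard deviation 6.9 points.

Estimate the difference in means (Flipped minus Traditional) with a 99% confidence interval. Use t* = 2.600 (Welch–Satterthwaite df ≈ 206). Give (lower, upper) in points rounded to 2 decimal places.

(5.03, 10.37)

Standard errors of each mean: 9.0/√169 = 0.6923 and 6.9/√83 = 0.7574.
SE(x̄₁ − x̄₂) = √(0.6923² + 0.7574²) = 1.0261 for independent samples with unequal variances.
With t* = 2.600, the margin is 2.600 × 1.0261 = 2.6679.
x̄₁ − x̄₂ = 89.9 − 82.2 = 7.7000; the interval is 7.7000 ± 2.6679 = (5.03, 10.37).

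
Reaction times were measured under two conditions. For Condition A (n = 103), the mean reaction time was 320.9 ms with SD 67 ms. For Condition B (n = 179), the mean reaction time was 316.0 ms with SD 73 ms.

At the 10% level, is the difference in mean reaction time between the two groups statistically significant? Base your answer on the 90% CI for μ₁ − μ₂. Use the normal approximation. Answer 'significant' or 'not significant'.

Standard errors of each mean: 67/√103 = 6.6017 and 73/√179 = 5.4563.
SE(x̄₁ − x̄₂) = √(6.6017² + 5.4563²) = 8.5647 for independent samples with unequal variances.
With z* = 1.645, the margin is 1.645 × 8.5647 = 14.0889.
x̄₁ − x̄₂ = 320.9 − 316.0 = 4.9000; the interval is 4.9000 ± 14.0889 = (-9.1889, 18.9889).
The interval (-9.1889, 18.9889) contains 0, so the difference is not significant.

not significant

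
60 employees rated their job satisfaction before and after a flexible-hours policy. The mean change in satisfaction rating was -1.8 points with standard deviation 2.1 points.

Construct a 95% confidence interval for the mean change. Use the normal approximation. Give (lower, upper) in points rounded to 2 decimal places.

(-2.33, -1.27)

This is a matched-pairs design, so SE = s_d/√n = 2.1/√60 = 0.2711.
Margin = 1.960 × 0.2711 = 0.5314; the interval is -1.8 ± 0.5314 = (-2.33, -1.27).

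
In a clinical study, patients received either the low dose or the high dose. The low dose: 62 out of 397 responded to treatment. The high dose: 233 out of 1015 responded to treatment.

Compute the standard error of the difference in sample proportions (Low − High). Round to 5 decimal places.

0.02250

Sample proportions: 62/397 = 0.1562, 233/1015 = 0.2296.
Each SE is √(p̂(1−p̂)/n): √(0.1562·0.8438/397) = 0.01822 and √(0.2296·0.7704/1015) = 0.01320.
SE(p̂₁ − p̂₂) = √(SE₁² + SE₂²) = √(0.0003319684 + 0.00017424) = 0.02250, since the two samples are independent.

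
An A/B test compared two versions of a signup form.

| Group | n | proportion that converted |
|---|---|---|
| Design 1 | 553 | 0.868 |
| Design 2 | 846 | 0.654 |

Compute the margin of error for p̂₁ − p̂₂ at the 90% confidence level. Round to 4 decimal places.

0.0358

The two standard errors are √(0.8680×0.1320/553) = 0.01439 and √(0.6540×0.3460/846) = 0.01635.
Because the samples are independent, SE_diff = √(0.01439² + 0.01635²) = 0.02178.
Using z* = 1.645 for 90%, ME = 1.645 × 0.02178 = 0.03583.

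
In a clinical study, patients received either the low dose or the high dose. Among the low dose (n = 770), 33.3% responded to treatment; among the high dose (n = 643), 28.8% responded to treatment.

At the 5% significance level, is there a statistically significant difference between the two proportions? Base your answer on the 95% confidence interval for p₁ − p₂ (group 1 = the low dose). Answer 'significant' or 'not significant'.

not significant

The two standard errors are √(0.3330×0.6670/770) = 0.01698 and √(0.2880×0.7120/643) = 0.01786.
Because the samples are independent, SE_diff = √(0.01698² + 0.01786²) = 0.02464.
Using z* = 1.960 for 95%, ME = 1.960 × 0.02464 = 0.04829.
p̂₁ − p̂₂ = 0.0450; interval 0.0450 ± 0.04829 gives (-0.00329, 0.09329).
The interval (-0.00329, 0.09329) contains 0, so the difference is not significant.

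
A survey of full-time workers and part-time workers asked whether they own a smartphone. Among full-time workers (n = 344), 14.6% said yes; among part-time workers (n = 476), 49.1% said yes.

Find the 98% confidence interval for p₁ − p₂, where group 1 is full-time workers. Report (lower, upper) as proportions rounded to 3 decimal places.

(-0.414, -0.276)

The two standard errors are √(0.1460×0.8540/344) = 0.01904 and √(0.4910×0.5090/476) = 0.02291.
Because the samples are independent, SE_diff = √(0.01904² + 0.02291²) = 0.02979.
Using z* = 2.326 for 98%, ME = 2.326 × 0.02979 = 0.06929.
p̂₁ − p̂₂ = -0.3450; interval -0.3450 ± 0.06929 gives (-0.414, -0.276).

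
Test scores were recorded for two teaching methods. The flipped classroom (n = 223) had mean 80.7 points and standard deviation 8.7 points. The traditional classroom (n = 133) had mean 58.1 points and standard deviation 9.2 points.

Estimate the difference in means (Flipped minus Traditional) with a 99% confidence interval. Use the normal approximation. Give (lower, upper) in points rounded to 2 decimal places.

(20.06, 25.14)

Per-group SEs: s₁/√n₁ = 8.7/√223 = 0.5826, s₂/√n₂ = 9.2/√133 = 0.7977.
Unpooled SE of the difference: √(0.33942276 + 0.63632529) = 0.9878.
Margin of error = z* · SE = 2.576 × 0.9878 = 2.5446.
x̄₁ − x̄₂ = 80.7 − 58.1 = 22.6000.
CI: 22.6000 ± 2.5446 = (20.06, 25.14).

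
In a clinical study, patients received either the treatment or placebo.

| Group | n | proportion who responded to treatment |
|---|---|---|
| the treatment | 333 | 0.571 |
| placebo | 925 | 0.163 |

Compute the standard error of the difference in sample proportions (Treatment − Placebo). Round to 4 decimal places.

0.0297

The two standard errors are √(0.5710×0.4290/333) = 0.02712 and √(0.1630×0.8370/925) = 0.01214.
Because the samples are independent, SE_diff = √(0.02712² + 0.01214²) = 0.02971.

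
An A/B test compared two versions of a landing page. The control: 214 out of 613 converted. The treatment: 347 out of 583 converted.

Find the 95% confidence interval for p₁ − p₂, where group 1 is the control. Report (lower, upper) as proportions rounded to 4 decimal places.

(-0.3010, -0.1912)

p̂₁ = 214/613 = 0.3491 and p̂₂ = 347/583 = 0.5952.
SE₁ = √(p̂₁(1−p̂₁)/n₁) = √(0.3491·0.6509/613) = 0.01925; SE₂ = √(0.5952·0.4048/583) = 0.02033.
Independent samples: SE of the difference = √(SE₁² + SE₂²) = √(0.0003705625 + 0.0004133089) = 0.02800.
z* for 95% confidence is 1.960, so the margin of error is 1.960 × 0.02800 = 0.05488.
Point estimate p̂₁ − p̂₂ = 0.3491 − 0.5952 = -0.2461.
-0.2461 ± 0.05488 → (-0.3010, -0.1912).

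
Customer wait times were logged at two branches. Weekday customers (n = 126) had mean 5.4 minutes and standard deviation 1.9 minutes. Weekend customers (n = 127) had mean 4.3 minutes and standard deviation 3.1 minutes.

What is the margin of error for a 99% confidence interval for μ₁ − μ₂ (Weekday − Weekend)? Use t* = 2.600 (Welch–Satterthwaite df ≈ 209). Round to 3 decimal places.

SE₁ = s₁/√n₁ = 1.9/√126 = 0.1693; SE₂ = 3.1/√127 = 0.2751.
Independent samples, unequal variances: SE_diff = √(SE₁² + SE₂²) = √(0.02866249 + 0.07568001) = 0.3230.
t* = 2.600, so margin of error = 2.600 × 0.3230 = 0.8398.

0.840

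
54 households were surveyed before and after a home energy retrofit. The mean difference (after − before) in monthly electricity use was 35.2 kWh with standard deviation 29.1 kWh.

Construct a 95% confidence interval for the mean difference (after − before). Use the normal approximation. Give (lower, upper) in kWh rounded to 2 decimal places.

Paired design: SE = s_d/√n = 29.1/√54 = 3.9600.
z* = 1.960; margin of error = 1.960 × 3.9600 = 7.7616.
35.2 ± 7.7616 → (27.44, 42.96).

(27.44, 42.96)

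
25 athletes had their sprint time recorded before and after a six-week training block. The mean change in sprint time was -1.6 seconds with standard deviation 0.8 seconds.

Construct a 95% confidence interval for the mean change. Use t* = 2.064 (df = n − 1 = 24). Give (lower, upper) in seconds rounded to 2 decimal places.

(-1.93, -1.27)

Paired design: SE = s_d/√n = 0.8/√25 = 0.1600.
t* = 2.064; margin of error = 2.064 × 0.1600 = 0.3302.
-1.6 ± 0.3302 → (-1.93, -1.27).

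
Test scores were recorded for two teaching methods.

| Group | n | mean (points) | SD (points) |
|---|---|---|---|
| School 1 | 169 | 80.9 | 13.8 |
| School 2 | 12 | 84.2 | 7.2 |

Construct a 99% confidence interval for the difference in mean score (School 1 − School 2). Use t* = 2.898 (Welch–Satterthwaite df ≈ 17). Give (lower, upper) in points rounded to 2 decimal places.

(-10.06, 3.46)

Standard errors of each mean: 13.8/√169 = 1.0615 and 7.2/√12 = 2.0785.
SE(x̄₁ − x̄₂) = √(1.0615² + 2.0785²) = 2.3339 for independent samples with unequal variances.
With t* = 2.898, the margin is 2.898 × 2.3339 = 6.7636.
x̄₁ − x̄₂ = 80.9 − 84.2 = -3.3000; the interval is -3.3000 ± 6.7636 = (-10.06, 3.46).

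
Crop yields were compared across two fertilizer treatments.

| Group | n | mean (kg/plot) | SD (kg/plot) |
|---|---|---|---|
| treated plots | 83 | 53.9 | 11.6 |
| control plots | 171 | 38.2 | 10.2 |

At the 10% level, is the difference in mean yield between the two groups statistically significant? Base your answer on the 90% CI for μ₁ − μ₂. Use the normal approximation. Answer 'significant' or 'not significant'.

significant

Per-group SEs: s₁/√n₁ = 11.6/√83 = 1.2733, s₂/√n₂ = 10.2/√171 = 0.7800.
Unpooled SE of the difference: √(1.62129289 + 0.6084) = 1.4932.
Margin of error = z* · SE = 1.645 × 1.4932 = 2.4563.
x̄₁ − x̄₂ = 53.9 − 38.2 = 15.7000.
CI: 15.7000 ± 2.4563 = (13.2437, 18.1563).
The interval (13.2437, 18.1563) does not contain 0, so the difference is significant.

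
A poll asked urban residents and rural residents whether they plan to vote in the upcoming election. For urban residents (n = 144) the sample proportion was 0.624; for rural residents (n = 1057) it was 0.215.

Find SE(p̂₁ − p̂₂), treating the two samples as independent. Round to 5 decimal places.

0.04230

Each SE is √(p̂(1−p̂)/n): √(0.6240·0.3760/144) = 0.04037 and √(0.2150·0.7850/1057) = 0.01264.
SE(p̂₁ − p̂₂) = √(SE₁² + SE₂²) = √(0.0016297369 + 0.0001597696) = 0.04230, since the two samples are independent.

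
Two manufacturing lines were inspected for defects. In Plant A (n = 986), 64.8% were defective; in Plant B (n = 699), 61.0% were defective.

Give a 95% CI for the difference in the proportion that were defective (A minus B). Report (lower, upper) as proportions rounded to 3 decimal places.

(-0.009, 0.085)

Each SE is √(p̂(1−p̂)/n): √(0.6480·0.3520/986) = 0.01521 and √(0.6100·0.3900/699) = 0.01845.
SE(p̂₁ − p̂₂) = √(SE₁² + SE₂²) = √(0.0002313441 + 0.0003404025) = 0.02391, since the two samples are independent.
At 95% confidence z* = 1.960; margin = 1.960 × 0.02391 = 0.04686.
The difference is 0.6480 − 0.6100 = 0.0380, so the interval is 0.0380 ± 0.04686 = (-0.009, 0.085).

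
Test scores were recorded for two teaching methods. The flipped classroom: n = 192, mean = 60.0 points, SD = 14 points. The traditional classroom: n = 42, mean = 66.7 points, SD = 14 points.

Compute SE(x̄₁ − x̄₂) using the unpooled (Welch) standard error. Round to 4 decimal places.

Standard errors of each mean: 14/√192 = 1.0104 and 14/√42 = 2.1602.
SE(x̄₁ − x̄₂) = √(1.0104² + 2.1602²) = 2.3848 for independent samples with unequal variances.

2.3848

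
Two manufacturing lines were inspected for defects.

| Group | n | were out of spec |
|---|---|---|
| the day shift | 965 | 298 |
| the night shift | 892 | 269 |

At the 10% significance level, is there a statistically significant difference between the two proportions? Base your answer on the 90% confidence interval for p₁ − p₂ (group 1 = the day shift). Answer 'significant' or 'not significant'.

p̂₁ = 298/965 = 0.3088 and p̂₂ = 269/892 = 0.3016.
SE₁ = √(p̂₁(1−p̂₁)/n₁) = √(0.3088·0.6912/965) = 0.01487; SE₂ = √(0.3016·0.6984/892) = 0.01537.
Independent samples: SE of the difference = √(SE₁² + SE₂²) = √(0.0002211169 + 0.0002362369) = 0.02139.
z* for 90% confidence is 1.645, so the margin of error is 1.645 × 0.02139 = 0.03519.
Point estimate p̂₁ − p̂₂ = 0.3088 − 0.3016 = 0.0072.
0.0072 ± 0.03519 → (-0.02799, 0.04239).
The interval (-0.02799, 0.04239) contains 0, so the difference is not significant.

not significant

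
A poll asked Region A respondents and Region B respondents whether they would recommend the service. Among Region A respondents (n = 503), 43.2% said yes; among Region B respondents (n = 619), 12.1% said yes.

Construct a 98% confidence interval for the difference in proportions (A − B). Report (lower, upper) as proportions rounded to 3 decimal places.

(0.251, 0.371)

Each SE is √(p̂(1−p̂)/n): √(0.4320·0.5680/503) = 0.02209 and √(0.1210·0.8790/619) = 0.01311.
SE(p̂₁ − p̂₂) = √(SE₁² + SE₂²) = √(0.0004879681 + 0.0001718721) = 0.02569, since the two samples are independent.
At 98% confidence z* = 2.326; margin = 2.326 × 0.02569 = 0.05975.
The difference is 0.4320 − 0.1210 = 0.3110, so the interval is 0.3110 ± 0.05975 = (0.251, 0.371).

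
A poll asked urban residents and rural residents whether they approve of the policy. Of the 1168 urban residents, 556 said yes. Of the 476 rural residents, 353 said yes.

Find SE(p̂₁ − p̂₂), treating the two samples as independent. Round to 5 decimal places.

0.02482

First, p̂₁ = 556/1168 = 0.4760; p̂₂ = 353/476 = 0.7416.
The two standard errors are √(0.4760×0.5240/1168) = 0.01461 and √(0.7416×0.2584/476) = 0.02006.
Because the samples are independent, SE_diff = √(0.01461² + 0.02006²) = 0.02482.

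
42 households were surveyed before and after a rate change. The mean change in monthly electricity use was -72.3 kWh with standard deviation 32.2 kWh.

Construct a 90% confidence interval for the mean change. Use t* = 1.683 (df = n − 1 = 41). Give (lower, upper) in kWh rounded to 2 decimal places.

(-80.66, -63.94)

Paired design: SE = s_d/√n = 32.2/√42 = 4.9686.
t* = 1.683; margin of error = 1.683 × 4.9686 = 8.3622.
-72.3 ± 8.3622 → (-80.66, -63.94).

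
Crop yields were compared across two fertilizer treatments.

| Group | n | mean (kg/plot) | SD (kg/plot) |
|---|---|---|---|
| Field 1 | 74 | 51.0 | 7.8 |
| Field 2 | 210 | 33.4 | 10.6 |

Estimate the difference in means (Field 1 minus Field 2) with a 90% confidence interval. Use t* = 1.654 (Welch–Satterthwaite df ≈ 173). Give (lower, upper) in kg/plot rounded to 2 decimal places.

Per-group SEs: s₁/√n₁ = 7.8/√74 = 0.9067, s₂/√n₂ = 10.6/√210 = 0.7315.
Unpooled SE of the difference: √(0.82210489 + 0.53509225) = 1.1650.
Margin of error = t* · SE = 1.654 × 1.1650 = 1.9269.
x̄₁ − x̄₂ = 51.0 − 33.4 = 17.6000.
CI: 17.6000 ± 1.9269 = (15.67, 19.53).

(15.67, 19.53)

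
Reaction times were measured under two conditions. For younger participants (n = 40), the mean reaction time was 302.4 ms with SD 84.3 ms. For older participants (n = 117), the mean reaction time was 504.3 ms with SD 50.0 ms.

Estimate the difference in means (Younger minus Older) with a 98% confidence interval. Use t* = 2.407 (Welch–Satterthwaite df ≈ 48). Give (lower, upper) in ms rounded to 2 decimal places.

Standard errors of each mean: 84.3/√40 = 13.3290 and 50.0/√117 = 4.6225.
SE(x̄₁ − x̄₂) = √(13.3290² + 4.6225²) = 14.1078 for independent samples with unequal variances.
With t* = 2.407, the margin is 2.407 × 14.1078 = 33.9575.
x̄₁ − x̄₂ = 302.4 − 504.3 = -201.9000; the interval is -201.9000 ± 33.9575 = (-235.86, -167.94).

(-235.86, -167.94)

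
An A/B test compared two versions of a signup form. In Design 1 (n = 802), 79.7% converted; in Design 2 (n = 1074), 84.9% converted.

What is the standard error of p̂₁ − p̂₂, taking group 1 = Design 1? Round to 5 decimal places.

0.01792

The two standard errors are √(0.7970×0.2030/802) = 0.01420 and √(0.8490×0.1510/1074) = 0.01093.
Because the samples are independent, SE_diff = √(0.01420² + 0.01093²) = 0.01792.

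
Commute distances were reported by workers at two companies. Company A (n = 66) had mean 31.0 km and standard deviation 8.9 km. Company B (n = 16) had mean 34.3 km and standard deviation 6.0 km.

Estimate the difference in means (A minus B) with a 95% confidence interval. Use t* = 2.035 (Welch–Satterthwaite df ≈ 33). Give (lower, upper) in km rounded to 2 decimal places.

(-7.08, 0.48)

SE₁ = s₁/√n₁ = 8.9/√66 = 1.0955; SE₂ = 6.0/√16 = 1.5000.
Independent samples, unequal variances: SE_diff = √(SE₁² + SE₂²) = √(1.20012025 + 2.25) = 1.8574.
t* = 2.035, so margin of error = 2.035 × 1.8574 = 3.7798.
Difference in means = 31.0 − 34.3 = -3.3000.
-3.3000 ± 3.7798 → (-7.08, 0.48).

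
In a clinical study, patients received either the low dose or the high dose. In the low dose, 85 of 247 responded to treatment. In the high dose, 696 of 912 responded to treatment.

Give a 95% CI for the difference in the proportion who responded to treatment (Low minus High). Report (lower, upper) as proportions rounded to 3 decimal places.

(-0.484, -0.354)

p̂₁ = 85/247 = 0.3441 and p̂₂ = 696/912 = 0.7632.
SE₁ = √(p̂₁(1−p̂₁)/n₁) = √(0.3441·0.6559/247) = 0.03023; SE₂ = √(0.7632·0.2368/912) = 0.01408.
Independent samples: SE of the difference = √(SE₁² + SE₂²) = √(0.0009138529 + 0.0001982464) = 0.03335.
z* for 95% confidence is 1.960, so the margin of error is 1.960 × 0.03335 = 0.06537.
Point estimate p̂₁ − p̂₂ = 0.3441 − 0.7632 = -0.4191.
-0.4191 ± 0.06537 → (-0.484, -0.354).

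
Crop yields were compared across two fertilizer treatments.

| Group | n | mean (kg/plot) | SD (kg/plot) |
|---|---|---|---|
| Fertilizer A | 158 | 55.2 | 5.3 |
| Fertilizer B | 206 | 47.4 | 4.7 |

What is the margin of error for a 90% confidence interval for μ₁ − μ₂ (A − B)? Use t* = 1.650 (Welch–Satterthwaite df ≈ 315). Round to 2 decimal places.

0.88

SE₁ = s₁/√n₁ = 5.3/√158 = 0.4216; SE₂ = 4.7/√206 = 0.3275.
Independent samples, unequal variances: SE_diff = √(SE₁² + SE₂²) = √(0.17774656 + 0.10725625) = 0.5339.
t* = 1.650, so margin of error = 1.650 × 0.5339 = 0.8809.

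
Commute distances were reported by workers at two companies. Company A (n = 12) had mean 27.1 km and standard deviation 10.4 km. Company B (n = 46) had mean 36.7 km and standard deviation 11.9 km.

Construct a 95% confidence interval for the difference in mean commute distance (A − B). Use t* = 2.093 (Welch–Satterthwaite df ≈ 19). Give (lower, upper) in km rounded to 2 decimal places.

SE₁ = s₁/√n₁ = 10.4/√12 = 3.0022; SE₂ = 11.9/√46 = 1.7546.
Independent samples, unequal variances: SE_diff = √(SE₁² + SE₂²) = √(9.01320484 + 3.07862116) = 3.4773.
t* = 2.093, so margin of error = 2.093 × 3.4773 = 7.2780.
Difference in means = 27.1 − 36.7 = -9.6000.
-9.6000 ± 7.2780 → (-16.88, -2.32).

(-16.88, -2.32)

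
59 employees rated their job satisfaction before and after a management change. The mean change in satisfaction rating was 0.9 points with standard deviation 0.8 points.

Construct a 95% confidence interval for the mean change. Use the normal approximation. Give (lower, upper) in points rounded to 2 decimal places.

Paired design: SE = s_d/√n = 0.8/√59 = 0.1042.
z* = 1.960; margin of error = 1.960 × 0.1042 = 0.2042.
0.9 ± 0.2042 → (0.70, 1.10).

(0.70, 1.10)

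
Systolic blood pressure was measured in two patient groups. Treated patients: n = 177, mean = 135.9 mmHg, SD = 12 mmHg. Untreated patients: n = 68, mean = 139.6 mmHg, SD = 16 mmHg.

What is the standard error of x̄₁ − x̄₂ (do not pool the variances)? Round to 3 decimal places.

2.140

Standard errors of each mean: 12/√177 = 0.9020 and 16/√68 = 1.9403.
SE(x̄₁ − x̄₂) = √(0.9020² + 1.9403²) = 2.1397 for independent samples with unequal variances.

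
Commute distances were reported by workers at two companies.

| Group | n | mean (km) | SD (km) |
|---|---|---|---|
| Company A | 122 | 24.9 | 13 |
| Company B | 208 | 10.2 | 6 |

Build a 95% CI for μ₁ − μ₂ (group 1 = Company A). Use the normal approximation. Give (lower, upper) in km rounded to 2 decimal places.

(12.25, 17.15)

Standard errors of each mean: 13/√122 = 1.1770 and 6/√208 = 0.4160.
SE(x̄₁ − x̄₂) = √(1.1770² + 0.4160²) = 1.2484 for independent samples with unequal variances.
With z* = 1.960, the margin is 1.960 × 1.2484 = 2.4469.
x̄₁ − x̄₂ = 24.9 − 10.2 = 14.7000; the interval is 14.7000 ± 2.4469 = (12.25, 17.15).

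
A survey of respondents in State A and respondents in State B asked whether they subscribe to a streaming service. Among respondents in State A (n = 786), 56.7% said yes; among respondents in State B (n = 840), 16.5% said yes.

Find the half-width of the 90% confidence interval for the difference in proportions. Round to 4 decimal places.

Each SE is √(p̂(1−p̂)/n): √(0.5670·0.4330/786) = 0.01767 and √(0.1650·0.8350/840) = 0.01281.
SE(p̂₁ − p̂₂) = √(SE₁² + SE₂²) = √(0.0003122289 + 0.0001640961) = 0.02182, since the two samples are independent.
At 90% confidence z* = 1.645; margin = 1.645 × 0.02182 = 0.03589.

0.0359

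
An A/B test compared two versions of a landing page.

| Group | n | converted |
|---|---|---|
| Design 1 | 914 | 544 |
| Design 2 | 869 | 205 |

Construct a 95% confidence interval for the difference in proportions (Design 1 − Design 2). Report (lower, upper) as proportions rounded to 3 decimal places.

p̂₁ = 544/914 = 0.5952 and p̂₂ = 205/869 = 0.2359.
SE₁ = √(p̂₁(1−p̂₁)/n₁) = √(0.5952·0.4048/914) = 0.01624; SE₂ = √(0.2359·0.7641/869) = 0.01440.
Independent samples: SE of the difference = √(SE₁² + SE₂²) = √(0.0002637376 + 0.00020736) = 0.02170.
z* for 95% confidence is 1.960, so the margin of error is 1.960 × 0.02170 = 0.04253.
Point estimate p̂₁ − p̂₂ = 0.5952 − 0.2359 = 0.3593.
0.3593 ± 0.04253 → (0.317, 0.402).

(0.317, 0.402)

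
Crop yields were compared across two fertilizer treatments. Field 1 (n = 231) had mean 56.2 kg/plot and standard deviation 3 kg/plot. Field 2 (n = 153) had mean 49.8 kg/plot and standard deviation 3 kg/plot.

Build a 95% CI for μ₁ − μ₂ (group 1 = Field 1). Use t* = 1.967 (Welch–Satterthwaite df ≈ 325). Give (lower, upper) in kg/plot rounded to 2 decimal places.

(5.78, 7.02)

Standard errors of each mean: 3/√231 = 0.1974 and 3/√153 = 0.2425.
SE(x̄₁ − x̄₂) = √(0.1974² + 0.2425²) = 0.3127 for independent samples with unequal variances.
With t* = 1.967, the margin is 1.967 × 0.3127 = 0.6151.
x̄₁ − x̄₂ = 56.2 − 49.8 = 6.4000; the interval is 6.4000 ± 0.6151 = (5.78, 7.02).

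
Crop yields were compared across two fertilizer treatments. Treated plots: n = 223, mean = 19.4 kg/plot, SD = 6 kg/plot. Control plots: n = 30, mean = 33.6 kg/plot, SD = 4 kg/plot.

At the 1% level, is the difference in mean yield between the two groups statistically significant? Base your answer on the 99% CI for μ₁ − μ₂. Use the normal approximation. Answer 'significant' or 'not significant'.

SE₁ = s₁/√n₁ = 6/√223 = 0.4018; SE₂ = 4/√30 = 0.7303.
Independent samples, unequal variances: SE_diff = √(SE₁² + SE₂²) = √(0.16144324 + 0.53333809) = 0.8335.
z* = 2.576, so margin of error = 2.576 × 0.8335 = 2.1471.
Difference in means = 19.4 − 33.6 = -14.2000.
-14.2000 ± 2.1471 → (-16.3471, -12.0529).
The interval (-16.3471, -12.0529) does not contain 0, so the difference is significant.

significant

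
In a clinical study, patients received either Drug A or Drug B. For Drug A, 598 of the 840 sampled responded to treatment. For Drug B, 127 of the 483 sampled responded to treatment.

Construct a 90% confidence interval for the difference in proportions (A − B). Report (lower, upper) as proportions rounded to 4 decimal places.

First, p̂₁ = 598/840 = 0.7119; p̂₂ = 127/483 = 0.2629.
The two standard errors are √(0.7119×0.2881/840) = 0.01563 and √(0.2629×0.7371/483) = 0.02003.
Because the samples are independent, SE_diff = √(0.01563² + 0.02003²) = 0.02541.
Using z* = 1.645 for 90%, ME = 1.645 × 0.02541 = 0.04180.
p̂₁ − p̂₂ = 0.4490; interval 0.4490 ± 0.04180 gives (0.4072, 0.4908).

(0.4072, 0.4908)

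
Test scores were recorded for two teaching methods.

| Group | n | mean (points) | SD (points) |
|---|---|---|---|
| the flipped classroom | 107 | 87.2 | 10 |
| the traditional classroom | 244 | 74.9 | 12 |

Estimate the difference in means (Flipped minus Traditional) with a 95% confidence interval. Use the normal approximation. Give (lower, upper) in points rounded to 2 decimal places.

(9.88, 14.72)

Per-group SEs: s₁/√n₁ = 10/√107 = 0.9667, s₂/√n₂ = 12/√244 = 0.7682.
Unpooled SE of the difference: √(0.93450889 + 0.59013124) = 1.2348.
Margin of error = z* · SE = 1.960 × 1.2348 = 2.4202.
x̄₁ − x̄₂ = 87.2 − 74.9 = 12.3000.
CI: 12.3000 ± 2.4202 = (9.88, 14.72).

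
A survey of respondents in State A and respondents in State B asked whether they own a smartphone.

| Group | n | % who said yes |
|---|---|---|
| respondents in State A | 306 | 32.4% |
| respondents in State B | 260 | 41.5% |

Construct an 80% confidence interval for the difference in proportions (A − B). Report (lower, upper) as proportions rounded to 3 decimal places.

The two standard errors are √(0.3240×0.6760/306) = 0.02675 and √(0.4150×0.5850/260) = 0.03056.
Because the samples are independent, SE_diff = √(0.02675² + 0.03056²) = 0.04061.
Using z* = 1.282 for 80%, ME = 1.282 × 0.04061 = 0.05206.
p̂₁ − p̂₂ = -0.0910; interval -0.0910 ± 0.05206 gives (-0.143, -0.039).

(-0.143, -0.039)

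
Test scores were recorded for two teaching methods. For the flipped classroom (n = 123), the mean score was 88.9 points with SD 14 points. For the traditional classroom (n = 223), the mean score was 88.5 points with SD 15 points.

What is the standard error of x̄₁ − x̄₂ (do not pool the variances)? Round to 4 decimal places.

1.6132

Standard errors of each mean: 14/√123 = 1.2623 and 15/√223 = 1.0045.
SE(x̄₁ − x̄₂) = √(1.2623² + 1.0045²) = 1.6132 for independent samples with unequal variances.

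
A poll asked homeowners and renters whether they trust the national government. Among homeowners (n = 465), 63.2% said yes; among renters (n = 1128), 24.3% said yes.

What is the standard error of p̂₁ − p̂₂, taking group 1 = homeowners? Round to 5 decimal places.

SE₁ = √(p̂₁(1−p̂₁)/n₁) = √(0.6320·0.3680/465) = 0.02236; SE₂ = √(0.2430·0.7570/1128) = 0.01277.
Independent samples: SE of the difference = √(SE₁² + SE₂²) = √(0.0004999696 + 0.0001630729) = 0.02575.

0.02575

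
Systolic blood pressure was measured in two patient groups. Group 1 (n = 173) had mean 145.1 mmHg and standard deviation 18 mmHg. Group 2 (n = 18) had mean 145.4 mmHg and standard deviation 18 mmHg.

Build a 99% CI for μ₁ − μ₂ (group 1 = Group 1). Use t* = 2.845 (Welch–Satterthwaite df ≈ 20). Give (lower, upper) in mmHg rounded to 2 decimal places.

(-12.98, 12.38)

Standard errors of each mean: 18/√173 = 1.3685 and 18/√18 = 4.2426.
SE(x̄₁ − x̄₂) = √(1.3685² + 4.2426²) = 4.4579 for independent samples with unequal variances.
With t* = 2.845, the margin is 2.845 × 4.4579 = 12.6827.
x̄₁ − x̄₂ = 145.1 − 145.4 = -0.3000; the interval is -0.3000 ± 12.6827 = (-12.98, 12.38).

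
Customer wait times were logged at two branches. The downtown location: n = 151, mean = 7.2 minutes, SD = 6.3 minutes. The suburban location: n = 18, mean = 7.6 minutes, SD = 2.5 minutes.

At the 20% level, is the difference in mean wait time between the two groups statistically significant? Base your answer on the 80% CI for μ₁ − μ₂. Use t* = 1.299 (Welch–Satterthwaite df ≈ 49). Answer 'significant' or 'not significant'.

not significant

SE₁ = s₁/√n₁ = 6.3/√151 = 0.5127; SE₂ = 2.5/√18 = 0.5893.
Independent samples, unequal variances: SE_diff = √(SE₁² + SE₂²) = √(0.26286129 + 0.34727449) = 0.7811.
t* = 1.299, so margin of error = 1.299 × 0.7811 = 1.0146.
Difference in means = 7.2 − 7.6 = -0.4000.
-0.4000 ± 1.0146 → (-1.4146, 0.6146).
The interval (-1.4146, 0.6146) contains 0, so the difference is not significant.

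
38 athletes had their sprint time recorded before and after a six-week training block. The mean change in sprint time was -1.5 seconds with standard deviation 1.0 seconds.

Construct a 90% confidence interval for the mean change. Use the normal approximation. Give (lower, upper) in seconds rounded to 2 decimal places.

Paired design: SE = s_d/√n = 1.0/√38 = 0.1622.
z* = 1.645; margin of error = 1.645 × 0.1622 = 0.2668.
-1.5 ± 0.2668 → (-1.77, -1.23).

(-1.77, -1.23)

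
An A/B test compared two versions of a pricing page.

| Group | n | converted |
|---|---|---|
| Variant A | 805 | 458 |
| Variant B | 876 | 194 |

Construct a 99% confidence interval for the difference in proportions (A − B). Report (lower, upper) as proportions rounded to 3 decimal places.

(0.290, 0.405)

First, p̂₁ = 458/805 = 0.5689; p̂₂ = 194/876 = 0.2215.
The two standard errors are √(0.5689×0.4311/805) = 0.01745 and √(0.2215×0.7785/876) = 0.01403.
Because the samples are independent, SE_diff = √(0.01745² + 0.01403²) = 0.02239.
Using z* = 2.576 for 99%, ME = 2.576 × 0.02239 = 0.05768.
p̂₁ − p̂₂ = 0.3474; interval 0.3474 ± 0.05768 gives (0.290, 0.405).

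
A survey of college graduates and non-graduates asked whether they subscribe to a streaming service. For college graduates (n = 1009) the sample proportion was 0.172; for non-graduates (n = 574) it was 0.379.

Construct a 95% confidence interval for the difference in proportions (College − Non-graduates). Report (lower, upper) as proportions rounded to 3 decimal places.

The two standard errors are √(0.1720×0.8280/1009) = 0.01188 and √(0.3790×0.6210/574) = 0.02025.
Because the samples are independent, SE_diff = √(0.01188² + 0.02025²) = 0.02348.
Using z* = 1.960 for 95%, ME = 1.960 × 0.02348 = 0.04602.
p̂₁ − p̂₂ = -0.2070; interval -0.2070 ± 0.04602 gives (-0.253, -0.161).

(-0.253, -0.161)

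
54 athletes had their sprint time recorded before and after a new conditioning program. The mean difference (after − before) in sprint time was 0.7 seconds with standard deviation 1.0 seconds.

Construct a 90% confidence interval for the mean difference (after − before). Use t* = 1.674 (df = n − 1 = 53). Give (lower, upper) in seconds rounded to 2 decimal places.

(0.47, 0.93)

This is a matched-pairs design, so SE = s_d/√n = 1.0/√54 = 0.1361.
Margin = 1.674 × 0.1361 = 0.2278; the interval is 0.7 ± 0.2278 = (0.47, 0.93).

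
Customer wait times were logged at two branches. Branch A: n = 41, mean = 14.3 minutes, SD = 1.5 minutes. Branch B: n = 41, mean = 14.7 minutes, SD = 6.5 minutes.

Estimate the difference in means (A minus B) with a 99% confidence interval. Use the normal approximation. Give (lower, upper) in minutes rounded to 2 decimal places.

(-3.08, 2.28)

Per-group SEs: s₁/√n₁ = 1.5/√41 = 0.2343, s₂/√n₂ = 6.5/√41 = 1.0151.
Unpooled SE of the difference: √(0.05489649 + 1.03042801) = 1.0418.
Margin of error = z* · SE = 2.576 × 1.0418 = 2.6837.
x̄₁ − x̄₂ = 14.3 − 14.7 = -0.4000.
CI: -0.4000 ± 2.6837 = (-3.08, 2.28).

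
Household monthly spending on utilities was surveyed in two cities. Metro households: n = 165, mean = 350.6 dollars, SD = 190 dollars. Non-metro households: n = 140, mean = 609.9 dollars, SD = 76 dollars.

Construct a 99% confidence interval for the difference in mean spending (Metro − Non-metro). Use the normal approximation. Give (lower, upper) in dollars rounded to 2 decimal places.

SE₁ = s₁/√n₁ = 190/√165 = 14.7915; SE₂ = 76/√140 = 6.4232.
Independent samples, unequal variances: SE_diff = √(SE₁² + SE₂²) = √(218.78847225 + 41.25749824) = 16.1259.
z* = 2.576, so margin of error = 2.576 × 16.1259 = 41.5403.
Difference in means = 350.6 − 609.9 = -259.3000.
-259.3000 ± 41.5403 → (-300.84, -217.76).

(-300.84, -217.76)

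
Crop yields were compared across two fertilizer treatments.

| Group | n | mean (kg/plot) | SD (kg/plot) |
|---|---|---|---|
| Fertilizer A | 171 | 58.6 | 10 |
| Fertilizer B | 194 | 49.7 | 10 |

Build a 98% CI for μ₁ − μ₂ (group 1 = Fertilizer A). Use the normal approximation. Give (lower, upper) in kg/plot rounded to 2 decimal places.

(6.46, 11.34)

SE₁ = s₁/√n₁ = 10/√171 = 0.7647; SE₂ = 10/√194 = 0.7180.
Independent samples, unequal variances: SE_diff = √(SE₁² + SE₂²) = √(0.58476609 + 0.515524) = 1.0489.
z* = 2.326, so margin of error = 2.326 × 1.0489 = 2.4397.
Difference in means = 58.6 − 49.7 = 8.9000.
8.9000 ± 2.4397 → (6.46, 11.34).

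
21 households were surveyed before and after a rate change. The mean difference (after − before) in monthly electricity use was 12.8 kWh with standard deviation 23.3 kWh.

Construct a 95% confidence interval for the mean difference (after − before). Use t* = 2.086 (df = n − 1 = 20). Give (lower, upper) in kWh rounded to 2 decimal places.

Paired design: SE = s_d/√n = 23.3/√21 = 5.0845.
t* = 2.086; margin of error = 2.086 × 5.0845 = 10.6063.
12.8 ± 10.6063 → (2.19, 23.41).

(2.19, 23.41)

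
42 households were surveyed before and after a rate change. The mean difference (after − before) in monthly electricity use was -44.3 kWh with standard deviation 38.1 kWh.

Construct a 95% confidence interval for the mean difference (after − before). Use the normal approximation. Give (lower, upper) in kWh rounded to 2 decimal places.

(-55.82, -32.78)

This is a matched-pairs design, so SE = s_d/√n = 38.1/√42 = 5.8790.
Margin = 1.960 × 5.8790 = 11.5228; the interval is -44.3 ± 11.5228 = (-55.82, -32.78).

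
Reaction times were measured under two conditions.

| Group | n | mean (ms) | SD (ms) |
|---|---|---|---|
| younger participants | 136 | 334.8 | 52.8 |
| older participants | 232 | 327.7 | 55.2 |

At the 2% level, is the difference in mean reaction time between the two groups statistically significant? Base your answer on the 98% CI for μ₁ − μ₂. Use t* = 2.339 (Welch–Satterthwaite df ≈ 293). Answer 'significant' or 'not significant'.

SE₁ = s₁/√n₁ = 52.8/√136 = 4.5276; SE₂ = 55.2/√232 = 3.6241.
Independent samples, unequal variances: SE_diff = √(SE₁² + SE₂²) = √(20.49916176 + 13.13410081) = 5.7994.
t* = 2.339, so margin of error = 2.339 × 5.7994 = 13.5648.
Difference in means = 334.8 − 327.7 = 7.1000.
7.1000 ± 13.5648 → (-6.4648, 20.6648).
The interval (-6.4648, 20.6648) contains 0, so the difference is not significant.

not significant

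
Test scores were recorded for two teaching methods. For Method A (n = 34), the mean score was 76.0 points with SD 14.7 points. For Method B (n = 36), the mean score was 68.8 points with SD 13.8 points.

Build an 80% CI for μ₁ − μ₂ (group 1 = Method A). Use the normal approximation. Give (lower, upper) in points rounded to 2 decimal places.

(2.83, 11.57)

Standard errors of each mean: 14.7/√34 = 2.5210 and 13.8/√36 = 2.3000.
SE(x̄₁ − x̄₂) = √(2.5210² + 2.3000²) = 3.4125 for independent samples with unequal variances.
With z* = 1.282, the margin is 1.282 × 3.4125 = 4.3748.
x̄₁ − x̄₂ = 76.0 − 68.8 = 7.2000; the interval is 7.2000 ± 4.3748 = (2.83, 11.57).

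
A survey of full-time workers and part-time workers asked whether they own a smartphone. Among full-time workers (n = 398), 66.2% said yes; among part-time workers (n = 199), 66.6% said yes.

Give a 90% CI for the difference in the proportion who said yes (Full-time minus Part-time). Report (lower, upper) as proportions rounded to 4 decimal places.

(-0.0714, 0.0634)

Each SE is √(p̂(1−p̂)/n): √(0.6620·0.3380/398) = 0.02371 and √(0.6660·0.3340/199) = 0.03343.
SE(p̂₁ − p̂₂) = √(SE₁² + SE₂²) = √(0.0005621641 + 0.0011175649) = 0.04098, since the two samples are independent.
At 90% confidence z* = 1.645; margin = 1.645 × 0.04098 = 0.06741.
The difference is 0.6620 − 0.6660 = -0.0040, so the interval is -0.0040 ± 0.06741 = (-0.0714, 0.0634).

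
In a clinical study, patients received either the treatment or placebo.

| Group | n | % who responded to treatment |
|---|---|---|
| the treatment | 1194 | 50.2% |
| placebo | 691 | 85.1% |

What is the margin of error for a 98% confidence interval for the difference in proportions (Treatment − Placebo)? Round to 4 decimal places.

0.0461

SE₁ = √(p̂₁(1−p̂₁)/n₁) = √(0.5020·0.4980/1194) = 0.01447; SE₂ = √(0.8510·0.1490/691) = 0.01355.
Independent samples: SE of the difference = √(SE₁² + SE₂²) = √(0.0002093809 + 0.0001836025) = 0.01982.
z* for 98% confidence is 2.326, so the margin of error is 2.326 × 0.01982 = 0.04610.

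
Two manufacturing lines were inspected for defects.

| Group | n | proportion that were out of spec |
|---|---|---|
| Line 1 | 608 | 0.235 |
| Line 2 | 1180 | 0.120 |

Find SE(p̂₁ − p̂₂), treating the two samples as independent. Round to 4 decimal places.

SE₁ = √(p̂₁(1−p̂₁)/n₁) = √(0.2350·0.7650/608) = 0.01720; SE₂ = √(0.1200·0.8800/1180) = 0.00946.
Independent samples: SE of the difference = √(SE₁² + SE₂²) = √(0.00029584 + 0.0000894916) = 0.01963.

0.0196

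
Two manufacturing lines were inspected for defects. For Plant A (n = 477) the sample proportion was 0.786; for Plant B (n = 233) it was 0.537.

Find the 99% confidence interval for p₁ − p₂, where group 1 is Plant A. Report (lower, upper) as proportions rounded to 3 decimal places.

The two standard errors are √(0.7860×0.2140/477) = 0.01878 and √(0.5370×0.4630/233) = 0.03267.
Because the samples are independent, SE_diff = √(0.01878² + 0.03267²) = 0.03768.
Using z* = 2.576 for 99%, ME = 2.576 × 0.03768 = 0.09706.
p̂₁ − p̂₂ = 0.2490; interval 0.2490 ± 0.09706 gives (0.152, 0.346).

(0.152, 0.346)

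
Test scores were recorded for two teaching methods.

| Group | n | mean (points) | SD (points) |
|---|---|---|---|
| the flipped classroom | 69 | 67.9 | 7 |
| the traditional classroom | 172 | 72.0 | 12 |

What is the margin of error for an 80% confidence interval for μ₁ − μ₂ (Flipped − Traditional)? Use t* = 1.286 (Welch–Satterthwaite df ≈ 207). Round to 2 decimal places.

1.60

Standard errors of each mean: 7/√69 = 0.8427 and 12/√172 = 0.9150.
SE(x̄₁ − x̄₂) = √(0.8427² + 0.9150²) = 1.2439 for independent samples with unequal variances.
With t* = 1.286, the margin is 1.286 × 1.2439 = 1.5997.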